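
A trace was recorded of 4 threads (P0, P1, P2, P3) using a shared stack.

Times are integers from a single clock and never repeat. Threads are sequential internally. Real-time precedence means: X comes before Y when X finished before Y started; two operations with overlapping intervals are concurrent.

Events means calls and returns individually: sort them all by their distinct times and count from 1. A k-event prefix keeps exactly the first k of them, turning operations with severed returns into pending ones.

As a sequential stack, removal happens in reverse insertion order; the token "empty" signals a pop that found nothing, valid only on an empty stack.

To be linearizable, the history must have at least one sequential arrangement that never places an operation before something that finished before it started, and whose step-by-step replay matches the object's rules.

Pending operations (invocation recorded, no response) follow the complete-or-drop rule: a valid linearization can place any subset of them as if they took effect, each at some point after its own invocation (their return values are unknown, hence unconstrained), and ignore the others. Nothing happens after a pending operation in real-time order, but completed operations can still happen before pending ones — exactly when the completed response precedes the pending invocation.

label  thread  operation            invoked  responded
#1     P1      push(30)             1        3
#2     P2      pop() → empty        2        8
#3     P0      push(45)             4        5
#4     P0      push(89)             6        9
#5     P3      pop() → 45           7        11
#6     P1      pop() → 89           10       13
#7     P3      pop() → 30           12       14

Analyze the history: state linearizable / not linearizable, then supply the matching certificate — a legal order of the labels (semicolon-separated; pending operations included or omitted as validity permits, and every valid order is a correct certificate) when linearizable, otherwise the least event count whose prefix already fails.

after step 1 (#2 pop() → empty): stack <>
after step 2 (#1 push(30)): stack <30>
after step 3 (#3 push(45)): stack <30,45>
after step 4 (#4 push(89)): stack <30,45,89>
after step 5 (#6 pop() → 89): stack <30,45>
after step 6 (#5 pop() → 45): stack <30>
after step 7 (#7 pop() → 30): stack <>

linearizable — witness: #2; #1; #3; #4; #6; #5; #7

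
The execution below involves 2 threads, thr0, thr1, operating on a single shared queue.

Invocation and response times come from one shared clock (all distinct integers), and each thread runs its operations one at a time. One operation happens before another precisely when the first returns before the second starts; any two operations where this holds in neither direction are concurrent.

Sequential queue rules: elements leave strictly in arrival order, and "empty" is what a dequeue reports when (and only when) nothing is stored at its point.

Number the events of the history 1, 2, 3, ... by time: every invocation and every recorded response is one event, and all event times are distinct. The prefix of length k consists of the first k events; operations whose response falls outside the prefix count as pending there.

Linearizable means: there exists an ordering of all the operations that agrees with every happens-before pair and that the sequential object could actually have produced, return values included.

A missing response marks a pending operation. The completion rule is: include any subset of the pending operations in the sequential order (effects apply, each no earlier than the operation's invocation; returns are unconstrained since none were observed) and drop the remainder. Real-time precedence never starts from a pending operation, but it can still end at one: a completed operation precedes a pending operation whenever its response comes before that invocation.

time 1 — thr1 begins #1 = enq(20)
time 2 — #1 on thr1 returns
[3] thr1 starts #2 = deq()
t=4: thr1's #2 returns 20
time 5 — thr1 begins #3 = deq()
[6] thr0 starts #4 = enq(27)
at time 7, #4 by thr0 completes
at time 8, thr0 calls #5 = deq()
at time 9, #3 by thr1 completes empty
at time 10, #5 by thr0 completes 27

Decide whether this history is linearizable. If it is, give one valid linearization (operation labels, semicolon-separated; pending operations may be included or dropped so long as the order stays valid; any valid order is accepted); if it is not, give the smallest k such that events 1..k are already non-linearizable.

step 1: #1 enq(20) — queue <20>
step 2: #2 deq() → 20 — queue <>
step 3: #3 deq() → empty — queue <>
step 4: #4 enq(27) — queue <27>
step 5: #5 deq() → 27 — queue <>

linearizable — witness: #1; #2; #3; #4; #5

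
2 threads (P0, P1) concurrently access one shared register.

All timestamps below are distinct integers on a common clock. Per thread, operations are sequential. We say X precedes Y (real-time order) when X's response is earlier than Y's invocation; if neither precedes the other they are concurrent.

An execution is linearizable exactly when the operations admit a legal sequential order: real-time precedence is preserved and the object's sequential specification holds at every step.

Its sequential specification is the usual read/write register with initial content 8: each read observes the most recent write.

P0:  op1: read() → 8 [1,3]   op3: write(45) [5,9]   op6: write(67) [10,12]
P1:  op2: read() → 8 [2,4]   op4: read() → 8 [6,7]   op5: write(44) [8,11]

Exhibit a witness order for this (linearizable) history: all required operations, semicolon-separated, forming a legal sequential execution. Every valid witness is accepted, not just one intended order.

after step 1 (op1 read() → 8): value 8
after step 2 (op2 read() → 8): value 8
after step 3 (op4 read() → 8): value 8
after step 4 (op3 write(45)): value 45
after step 5 (op5 write(44)): value 44
after step 6 (op6 write(67)): value 67

op1; op2; op4; op3; op5; op6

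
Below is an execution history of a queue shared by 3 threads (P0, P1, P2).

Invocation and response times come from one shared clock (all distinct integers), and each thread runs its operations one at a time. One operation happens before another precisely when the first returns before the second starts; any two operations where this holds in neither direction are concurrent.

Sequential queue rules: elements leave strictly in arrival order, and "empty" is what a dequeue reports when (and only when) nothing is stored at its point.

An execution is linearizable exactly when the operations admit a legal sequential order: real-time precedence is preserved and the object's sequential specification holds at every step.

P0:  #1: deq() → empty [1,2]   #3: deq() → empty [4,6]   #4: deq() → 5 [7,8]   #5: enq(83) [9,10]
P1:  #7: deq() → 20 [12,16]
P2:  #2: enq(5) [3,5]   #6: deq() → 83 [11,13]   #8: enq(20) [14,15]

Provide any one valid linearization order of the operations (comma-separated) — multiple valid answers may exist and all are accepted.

#1, #3, #2, #4, #5, #6, #8, #7

step 1: #1 deq() → empty — queue <>
step 2: #3 deq() → empty — queue <>
step 3: #2 enq(5) — queue <5>
step 4: #4 deq() → 5 — queue <>
step 5: #5 enq(83) — queue <83>
step 6: #6 deq() → 83 — queue <>
step 7: #8 enq(20) — queue <20>
step 8: #7 deq() → 20 — queue <>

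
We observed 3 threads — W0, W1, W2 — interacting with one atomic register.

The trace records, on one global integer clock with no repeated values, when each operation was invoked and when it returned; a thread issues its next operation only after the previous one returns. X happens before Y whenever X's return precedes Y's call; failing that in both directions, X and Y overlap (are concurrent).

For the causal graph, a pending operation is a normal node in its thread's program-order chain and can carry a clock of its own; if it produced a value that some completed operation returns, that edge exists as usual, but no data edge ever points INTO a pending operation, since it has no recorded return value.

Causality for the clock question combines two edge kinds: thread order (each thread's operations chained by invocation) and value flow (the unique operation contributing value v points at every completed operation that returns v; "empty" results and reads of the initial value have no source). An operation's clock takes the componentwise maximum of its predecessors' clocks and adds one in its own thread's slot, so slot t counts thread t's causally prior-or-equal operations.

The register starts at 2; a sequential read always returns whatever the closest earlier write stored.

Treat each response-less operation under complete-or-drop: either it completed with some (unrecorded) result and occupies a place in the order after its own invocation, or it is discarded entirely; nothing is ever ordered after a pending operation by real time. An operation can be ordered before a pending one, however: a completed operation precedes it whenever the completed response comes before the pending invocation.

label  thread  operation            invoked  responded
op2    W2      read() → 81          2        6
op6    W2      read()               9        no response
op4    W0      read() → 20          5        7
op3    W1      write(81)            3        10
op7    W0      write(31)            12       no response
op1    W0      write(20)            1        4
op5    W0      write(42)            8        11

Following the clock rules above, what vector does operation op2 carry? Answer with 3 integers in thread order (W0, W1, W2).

VC(op3, invoked at 3): no causal predecessors; +1 on W1 → (0, 1, 0)
VC(op1, invoked at 1): no causal predecessors; +1 on W0 → (1, 0, 0)
VC(op2, invoked at 2): max of VC(op3)=(0, 1, 0), then +1 on thread W2 → (0, 1, 1)
VC(op4, invoked at 5): max of VC(op1)=(1, 0, 0), then +1 on thread W0 → (2, 0, 0)
VC(op6, invoked at 9): max of VC(op2)=(0, 1, 1), then +1 on thread W2 → (0, 1, 2)
VC(op5, invoked at 8): max of VC(op4)=(2, 0, 0), then +1 on thread W0 → (3, 0, 0)
VC(op7, invoked at 12): max of VC(op5)=(3, 0, 0), then +1 on thread W0 → (4, 0, 0)
target: VC(op2) = (0, 1, 1)

(0, 1, 1)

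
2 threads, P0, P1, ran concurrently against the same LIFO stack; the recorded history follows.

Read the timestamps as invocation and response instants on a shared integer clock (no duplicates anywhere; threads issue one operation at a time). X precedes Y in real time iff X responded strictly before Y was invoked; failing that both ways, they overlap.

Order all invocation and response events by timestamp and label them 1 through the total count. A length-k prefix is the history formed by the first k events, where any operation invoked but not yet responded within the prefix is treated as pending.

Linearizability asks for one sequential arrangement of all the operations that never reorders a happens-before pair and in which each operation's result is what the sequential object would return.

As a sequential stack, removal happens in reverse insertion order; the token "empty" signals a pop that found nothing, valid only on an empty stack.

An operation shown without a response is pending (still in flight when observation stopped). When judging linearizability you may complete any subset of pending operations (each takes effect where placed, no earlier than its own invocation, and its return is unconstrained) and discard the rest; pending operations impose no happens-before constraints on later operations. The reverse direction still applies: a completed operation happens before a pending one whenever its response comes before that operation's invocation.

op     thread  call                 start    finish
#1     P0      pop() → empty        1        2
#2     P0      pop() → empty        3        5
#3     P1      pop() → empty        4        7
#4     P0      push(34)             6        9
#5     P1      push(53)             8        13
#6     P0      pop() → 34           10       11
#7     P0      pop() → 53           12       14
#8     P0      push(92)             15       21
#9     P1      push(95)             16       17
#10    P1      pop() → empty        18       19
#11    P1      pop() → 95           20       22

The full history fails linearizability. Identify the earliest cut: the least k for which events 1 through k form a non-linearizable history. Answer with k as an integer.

19

events 1..18 are still linearizable — one witness is #1, #2, #3, #4, #6, #5, #7, #8, #9:
step 1: #1 pop() → empty — stack <>
step 2: #2 pop() → empty — stack <>
step 3: #3 pop() → empty — stack <>
step 4: #4 push(34) — stack <34>
step 5: #6 pop() → 34 — stack <>
step 6: #5 push(53) — stack <53>
step 7: #7 pop() → 53 — stack <>
step 8: #8 push(92) (pending, included) — stack <92>
step 9: #9 push(95) — stack <92,95>
adding event 19 (#10 responds at 19) leaves no legal real-time order
no escape via the 1 pending operation (#8): every completion choice fails
one such order, #1, #2, #3, #4, #5, #6, #7, #9, #10 (pending dropped), breaks at step 6 where #6 pop() → 34 is illegal
one such order, #1, #2, #3, #4, #6, #5, #7, #9, #10 (pending dropped), breaks at step 9 where #10 pop() → empty is illegal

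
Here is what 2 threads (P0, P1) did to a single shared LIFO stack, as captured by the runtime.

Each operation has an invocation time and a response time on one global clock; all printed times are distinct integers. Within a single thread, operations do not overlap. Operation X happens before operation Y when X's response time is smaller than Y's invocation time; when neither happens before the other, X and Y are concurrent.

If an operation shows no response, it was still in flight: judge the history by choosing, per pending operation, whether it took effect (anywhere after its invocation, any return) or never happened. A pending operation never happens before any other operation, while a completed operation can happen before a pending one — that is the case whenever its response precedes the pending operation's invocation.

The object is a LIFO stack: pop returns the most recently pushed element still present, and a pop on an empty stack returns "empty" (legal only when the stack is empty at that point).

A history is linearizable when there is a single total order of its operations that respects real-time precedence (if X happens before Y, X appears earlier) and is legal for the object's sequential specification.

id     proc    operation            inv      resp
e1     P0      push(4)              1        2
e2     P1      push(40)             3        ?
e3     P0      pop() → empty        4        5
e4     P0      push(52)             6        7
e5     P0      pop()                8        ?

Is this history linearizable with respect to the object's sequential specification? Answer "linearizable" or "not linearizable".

not linearizable

events 1..4 are fine; event 5 — the response of e3 at time 5 — makes the prefix non-linearizable
the sole real-time-consistent order of 2 completed operations fails the LIFO stack replay
no completion choice of the 1 pending operation (e2) rescues it — every subset was tried
one such order, e1, e3 (pending dropped), breaks at step 2 where e3 pop() → empty is illegal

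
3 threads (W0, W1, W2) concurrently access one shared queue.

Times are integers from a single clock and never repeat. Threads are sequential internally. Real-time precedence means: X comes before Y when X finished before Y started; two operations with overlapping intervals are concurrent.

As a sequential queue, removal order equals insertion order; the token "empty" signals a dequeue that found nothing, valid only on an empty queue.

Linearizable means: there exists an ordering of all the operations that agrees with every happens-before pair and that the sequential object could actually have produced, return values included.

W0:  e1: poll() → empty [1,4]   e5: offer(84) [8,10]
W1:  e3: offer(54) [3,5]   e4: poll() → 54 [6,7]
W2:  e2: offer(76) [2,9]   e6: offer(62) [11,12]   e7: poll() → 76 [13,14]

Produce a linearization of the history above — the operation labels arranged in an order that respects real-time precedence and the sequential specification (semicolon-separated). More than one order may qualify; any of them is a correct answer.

e1; e3; e2; e4; e5; e6; e7

1. e1 poll() → empty, leaving queue <>
2. e3 offer(54), leaving queue <54>
3. e2 offer(76), leaving queue <54,76>
4. e4 poll() → 54, leaving queue <76>
5. e5 offer(84), leaving queue <76,84>
6. e6 offer(62), leaving queue <76,84,62>
7. e7 poll() → 76, leaving queue <84,62>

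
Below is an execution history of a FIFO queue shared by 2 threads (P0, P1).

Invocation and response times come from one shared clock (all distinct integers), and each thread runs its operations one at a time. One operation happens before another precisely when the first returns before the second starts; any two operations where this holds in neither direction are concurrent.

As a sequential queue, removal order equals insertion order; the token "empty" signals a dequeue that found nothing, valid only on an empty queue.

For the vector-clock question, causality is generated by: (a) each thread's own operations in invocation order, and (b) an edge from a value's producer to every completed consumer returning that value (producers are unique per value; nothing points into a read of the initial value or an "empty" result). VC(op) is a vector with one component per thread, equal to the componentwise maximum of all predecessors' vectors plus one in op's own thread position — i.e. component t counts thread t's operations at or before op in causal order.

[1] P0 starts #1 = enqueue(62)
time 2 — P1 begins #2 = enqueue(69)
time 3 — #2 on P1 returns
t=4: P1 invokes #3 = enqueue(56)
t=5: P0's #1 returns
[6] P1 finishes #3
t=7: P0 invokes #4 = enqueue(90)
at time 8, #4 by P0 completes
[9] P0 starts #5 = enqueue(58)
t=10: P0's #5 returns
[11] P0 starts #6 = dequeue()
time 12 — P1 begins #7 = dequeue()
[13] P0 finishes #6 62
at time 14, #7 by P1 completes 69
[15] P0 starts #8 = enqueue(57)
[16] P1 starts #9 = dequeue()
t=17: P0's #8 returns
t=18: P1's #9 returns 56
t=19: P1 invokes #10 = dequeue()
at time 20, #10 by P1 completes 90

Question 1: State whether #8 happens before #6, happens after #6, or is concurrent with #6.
after

#8 spans [15,17], #6 spans [11,13]
resp(#6)=13 < inv(#8)=15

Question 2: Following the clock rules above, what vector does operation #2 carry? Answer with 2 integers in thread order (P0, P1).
(0, 1)

root op #2, invoked 2: fresh clock plus P1's own tick → (0, 1)
root op #1, invoked 1: fresh clock plus P0's own tick → (1, 0)
merge at #3 (invoked 4): VC(#2)=(0, 1), own-thread bump on P1 → (0, 2)
merge at #4 (invoked 7): VC(#1)=(1, 0), own-thread bump on P0 → (2, 0)
merge at #7 (invoked 12): VC(#2)=(0, 1), VC(#3)=(0, 2), own-thread bump on P1 → (0, 3)
merge at #5 (invoked 9): VC(#4)=(2, 0), own-thread bump on P0 → (3, 0)
merge at #9 (invoked 16): VC(#3)=(0, 2), VC(#7)=(0, 3), own-thread bump on P1 → (0, 4)
merge at #6 (invoked 11): VC(#1)=(1, 0), VC(#5)=(3, 0), own-thread bump on P0 → (4, 0)
merge at #8 (invoked 15): VC(#6)=(4, 0), own-thread bump on P0 → (5, 0)
merge at #10 (invoked 19): VC(#4)=(2, 0), VC(#9)=(0, 4), own-thread bump on P1 → (2, 5)
target: VC(#2) = (0, 1)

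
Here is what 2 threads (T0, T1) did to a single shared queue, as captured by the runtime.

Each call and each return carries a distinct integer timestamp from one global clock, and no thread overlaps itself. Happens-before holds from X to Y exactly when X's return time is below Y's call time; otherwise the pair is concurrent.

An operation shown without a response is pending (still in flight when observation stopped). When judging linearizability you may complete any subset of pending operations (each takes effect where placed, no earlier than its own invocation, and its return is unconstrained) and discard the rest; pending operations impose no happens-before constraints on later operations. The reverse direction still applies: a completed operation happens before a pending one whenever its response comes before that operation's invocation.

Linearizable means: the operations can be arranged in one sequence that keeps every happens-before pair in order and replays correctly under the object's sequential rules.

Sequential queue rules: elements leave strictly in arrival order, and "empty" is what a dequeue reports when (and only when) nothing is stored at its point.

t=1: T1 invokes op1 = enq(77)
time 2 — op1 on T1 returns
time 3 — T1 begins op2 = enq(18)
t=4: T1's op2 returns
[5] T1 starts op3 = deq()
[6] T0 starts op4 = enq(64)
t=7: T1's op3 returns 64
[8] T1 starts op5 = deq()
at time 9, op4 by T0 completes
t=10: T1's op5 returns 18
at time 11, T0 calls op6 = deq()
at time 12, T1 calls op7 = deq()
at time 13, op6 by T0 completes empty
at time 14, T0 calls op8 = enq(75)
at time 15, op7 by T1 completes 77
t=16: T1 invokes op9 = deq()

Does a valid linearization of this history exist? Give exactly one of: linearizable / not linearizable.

already the first 7 events (up to op3's response at time 7) admit no linearization; the first 6 still do
the sole real-time-consistent order of 3 completed operations fails the queue replay
including or dropping the 1 pending operation (op4) in any combination fails
take op1, op2, op3 (pending dropped): step 3 already fails, because op3 deq() → 64 cannot occur there

not linearizable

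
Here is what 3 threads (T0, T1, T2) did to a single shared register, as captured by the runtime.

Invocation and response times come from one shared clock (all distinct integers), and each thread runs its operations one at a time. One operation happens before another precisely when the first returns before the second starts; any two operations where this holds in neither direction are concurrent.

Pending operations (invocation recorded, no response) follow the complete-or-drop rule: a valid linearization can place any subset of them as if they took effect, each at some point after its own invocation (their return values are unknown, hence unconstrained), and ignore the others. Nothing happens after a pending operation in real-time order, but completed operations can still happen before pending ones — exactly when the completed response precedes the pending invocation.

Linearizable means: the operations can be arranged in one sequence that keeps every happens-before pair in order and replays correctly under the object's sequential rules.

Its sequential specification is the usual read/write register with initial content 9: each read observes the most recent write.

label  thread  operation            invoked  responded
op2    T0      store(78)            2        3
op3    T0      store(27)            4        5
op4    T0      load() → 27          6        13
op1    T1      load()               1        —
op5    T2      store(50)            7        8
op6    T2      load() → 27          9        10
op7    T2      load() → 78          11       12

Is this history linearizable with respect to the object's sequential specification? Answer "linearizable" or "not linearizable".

not linearizable

already the first 10 events (up to op6's response at time 10) admit no linearization; the first 9 still do
one real-time candidate order over the 4 completed operations — the register replay rejects it
no completion choice of the 2 pending operations (op1, op4) rescues it — every subset was tried
e.g. op2, op3, op5, op6 (pending dropped): illegal at step 4, since op6 load() → 27 cannot apply there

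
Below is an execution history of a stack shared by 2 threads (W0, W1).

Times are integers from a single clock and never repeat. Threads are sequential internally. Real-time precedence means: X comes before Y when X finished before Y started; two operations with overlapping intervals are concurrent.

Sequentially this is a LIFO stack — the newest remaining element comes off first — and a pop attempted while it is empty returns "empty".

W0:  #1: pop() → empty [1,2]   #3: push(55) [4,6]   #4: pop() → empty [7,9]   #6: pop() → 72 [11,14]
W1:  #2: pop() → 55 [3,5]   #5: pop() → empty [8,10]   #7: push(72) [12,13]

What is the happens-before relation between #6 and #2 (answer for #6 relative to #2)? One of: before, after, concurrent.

#6 spans [11,14], #2 spans [3,5]
resp(#2)=5 < inv(#6)=11

after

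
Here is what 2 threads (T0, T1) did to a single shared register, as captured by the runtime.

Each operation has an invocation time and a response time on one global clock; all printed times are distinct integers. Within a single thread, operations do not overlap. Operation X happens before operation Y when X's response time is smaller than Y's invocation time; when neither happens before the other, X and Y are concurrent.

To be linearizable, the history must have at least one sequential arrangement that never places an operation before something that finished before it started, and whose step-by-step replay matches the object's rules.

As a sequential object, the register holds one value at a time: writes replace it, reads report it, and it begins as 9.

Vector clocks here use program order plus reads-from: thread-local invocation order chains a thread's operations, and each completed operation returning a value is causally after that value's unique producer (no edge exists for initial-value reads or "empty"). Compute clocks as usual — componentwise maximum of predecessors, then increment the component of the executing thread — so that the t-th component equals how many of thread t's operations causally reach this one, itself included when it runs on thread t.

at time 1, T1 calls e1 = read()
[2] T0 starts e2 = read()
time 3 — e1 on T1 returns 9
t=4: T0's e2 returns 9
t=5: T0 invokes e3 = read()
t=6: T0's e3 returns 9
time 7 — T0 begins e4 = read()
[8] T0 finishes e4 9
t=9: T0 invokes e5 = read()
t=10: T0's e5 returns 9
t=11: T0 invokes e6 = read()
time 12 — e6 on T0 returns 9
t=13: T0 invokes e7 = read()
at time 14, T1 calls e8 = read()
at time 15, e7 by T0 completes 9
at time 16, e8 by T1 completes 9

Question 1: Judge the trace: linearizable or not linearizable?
a witness: e1, e2, e3, e4, e5, e6, e7, e8
1. e1 read() → 9, leaving value 9
2. e2 read() → 9, leaving value 9
3. e3 read() → 9, leaving value 9
4. e4 read() → 9, leaving value 9
5. e5 read() → 9, leaving value 9
6. e6 read() → 9, leaving value 9
7. e7 read() → 9, leaving value 9
8. e8 read() → 9, leaving value 9

linearizable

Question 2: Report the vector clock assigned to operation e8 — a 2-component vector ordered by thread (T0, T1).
invoked at 1, e1 has no predecessors; its own T1 bump gives (0, 1)
invoked at 2, e2 has no predecessors; its own T0 bump gives (1, 0)
merge at e8 (invoked 14): VC(e1)=(0, 1), own-thread bump on T1 → (0, 2)
merge at e3 (invoked 5): VC(e2)=(1, 0), own-thread bump on T0 → (2, 0)
merge at e4 (invoked 7): VC(e3)=(2, 0), own-thread bump on T0 → (3, 0)
merge at e5 (invoked 9): VC(e4)=(3, 0), own-thread bump on T0 → (4, 0)
merge at e6 (invoked 11): VC(e5)=(4, 0), own-thread bump on T0 → (5, 0)
merge at e7 (invoked 13): VC(e6)=(5, 0), own-thread bump on T0 → (6, 0)
target: VC(e8) = (0, 2)

(0, 2)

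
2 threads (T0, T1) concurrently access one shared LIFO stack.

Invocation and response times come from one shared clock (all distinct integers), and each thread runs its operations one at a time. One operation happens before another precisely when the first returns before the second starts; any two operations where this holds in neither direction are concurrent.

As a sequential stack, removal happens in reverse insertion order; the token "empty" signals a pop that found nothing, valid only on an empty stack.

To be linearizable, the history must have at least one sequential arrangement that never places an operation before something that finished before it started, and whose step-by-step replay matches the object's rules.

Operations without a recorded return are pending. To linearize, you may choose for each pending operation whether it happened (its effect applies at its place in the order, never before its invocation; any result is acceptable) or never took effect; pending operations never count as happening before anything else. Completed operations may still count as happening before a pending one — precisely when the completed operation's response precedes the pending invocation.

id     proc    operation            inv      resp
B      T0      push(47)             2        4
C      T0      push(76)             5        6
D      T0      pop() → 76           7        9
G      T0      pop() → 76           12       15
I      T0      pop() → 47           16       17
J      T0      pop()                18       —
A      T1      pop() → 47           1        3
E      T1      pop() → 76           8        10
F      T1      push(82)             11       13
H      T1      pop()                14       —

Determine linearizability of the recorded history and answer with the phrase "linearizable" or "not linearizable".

cut after 9 events: linearizable; cut after 10 events (E responds, time 10): not linearizable
the 5 completed operations admit 4 real-time orders; each fails the LIFO stack replay
one such order, A, B, C, D, E, breaks at step 1 where A pop() → 47 is illegal
one such order, A, B, C, E, D, breaks at step 1 where A pop() → 47 is illegal

not linearizable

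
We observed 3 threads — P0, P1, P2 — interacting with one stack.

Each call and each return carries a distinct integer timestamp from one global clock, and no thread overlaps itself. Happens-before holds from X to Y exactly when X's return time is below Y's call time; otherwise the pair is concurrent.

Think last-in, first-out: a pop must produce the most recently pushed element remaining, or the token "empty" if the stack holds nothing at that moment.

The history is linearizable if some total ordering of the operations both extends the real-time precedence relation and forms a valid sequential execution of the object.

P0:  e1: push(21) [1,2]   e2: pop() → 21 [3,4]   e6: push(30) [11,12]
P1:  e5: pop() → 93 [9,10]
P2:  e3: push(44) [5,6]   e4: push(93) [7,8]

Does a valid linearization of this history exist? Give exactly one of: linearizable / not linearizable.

linearizable

one valid linearization: e1, e2, e3, e4, e5, e6
1. e1 push(21), leaving stack <21>
2. e2 pop() → 21, leaving stack <>
3. e3 push(44), leaving stack <44>
4. e4 push(93), leaving stack <44,93>
5. e5 pop() → 93, leaving stack <44>
6. e6 push(30), leaving stack <44,30>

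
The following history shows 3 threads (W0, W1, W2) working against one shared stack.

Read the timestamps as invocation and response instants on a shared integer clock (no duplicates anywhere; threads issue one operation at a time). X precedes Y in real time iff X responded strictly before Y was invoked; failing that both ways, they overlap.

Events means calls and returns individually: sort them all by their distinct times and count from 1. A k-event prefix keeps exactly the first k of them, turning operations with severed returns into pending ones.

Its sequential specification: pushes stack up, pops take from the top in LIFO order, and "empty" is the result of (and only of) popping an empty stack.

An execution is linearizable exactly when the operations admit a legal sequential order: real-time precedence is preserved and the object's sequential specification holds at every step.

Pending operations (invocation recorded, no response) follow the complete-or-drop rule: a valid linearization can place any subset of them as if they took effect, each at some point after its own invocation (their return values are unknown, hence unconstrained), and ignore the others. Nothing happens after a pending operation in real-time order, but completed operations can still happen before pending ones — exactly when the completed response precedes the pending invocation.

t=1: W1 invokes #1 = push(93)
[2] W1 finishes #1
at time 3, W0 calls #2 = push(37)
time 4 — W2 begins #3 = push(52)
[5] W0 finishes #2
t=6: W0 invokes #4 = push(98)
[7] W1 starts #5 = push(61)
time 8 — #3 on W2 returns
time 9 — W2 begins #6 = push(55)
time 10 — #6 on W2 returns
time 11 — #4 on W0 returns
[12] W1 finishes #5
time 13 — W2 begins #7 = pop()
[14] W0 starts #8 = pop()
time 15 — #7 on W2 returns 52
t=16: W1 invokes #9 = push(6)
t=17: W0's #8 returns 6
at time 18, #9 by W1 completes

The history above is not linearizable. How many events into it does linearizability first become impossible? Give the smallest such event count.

17

one valid order for events 1..16 is #1, #2, #4, #5, #3, #6, #8, #7:
1. #1 push(93), leaving stack <93>
2. #2 push(37), leaving stack <93,37>
3. #4 push(98), leaving stack <93,37,98>
4. #5 push(61), leaving stack <93,37,98,61>
5. #3 push(52), leaving stack <93,37,98,61,52>
6. #6 push(55), leaving stack <93,37,98,61,52,55>
7. #8 pop() (pending, included), leaving stack <93,37,98,61,52>
8. #7 pop() → 52, leaving stack <93,37,98,61>
event 17 — #8's response, time 17 — after it, nothing linearizes
no escape via the 1 pending operation (#9): every completion choice fails
sample order #1, #2, #3, #4, #5, #6, #7, #8 (pending dropped) stalls at step 7 — #7 pop() → 52 has no legal effect
sample order #1, #2, #3, #4, #5, #6, #8, #7 (pending dropped) stalls at step 7 — #8 pop() → 6 has no legal effect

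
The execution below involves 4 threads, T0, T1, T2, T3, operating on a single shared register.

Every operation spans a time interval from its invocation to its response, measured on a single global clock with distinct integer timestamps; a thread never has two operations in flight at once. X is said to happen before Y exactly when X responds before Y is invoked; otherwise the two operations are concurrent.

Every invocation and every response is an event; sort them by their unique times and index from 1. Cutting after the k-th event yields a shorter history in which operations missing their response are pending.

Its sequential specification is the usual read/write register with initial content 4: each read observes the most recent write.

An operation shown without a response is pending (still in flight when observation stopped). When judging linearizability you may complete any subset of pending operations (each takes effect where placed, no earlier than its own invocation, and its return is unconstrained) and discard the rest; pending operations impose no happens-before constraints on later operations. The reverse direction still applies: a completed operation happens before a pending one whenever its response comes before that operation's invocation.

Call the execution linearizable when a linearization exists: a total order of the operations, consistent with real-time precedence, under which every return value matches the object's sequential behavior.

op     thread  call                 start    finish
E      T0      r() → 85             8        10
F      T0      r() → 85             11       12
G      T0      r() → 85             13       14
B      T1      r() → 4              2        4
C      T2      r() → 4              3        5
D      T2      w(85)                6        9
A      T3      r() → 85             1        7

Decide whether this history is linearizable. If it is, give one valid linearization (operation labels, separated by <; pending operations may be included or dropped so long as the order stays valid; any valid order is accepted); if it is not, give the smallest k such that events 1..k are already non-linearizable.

linearizable — witness: B < C < D < A < E < F < G

step 1: B r() → 4 — value 4
step 2: C r() → 4 — value 4
step 3: D w(85) — value 85
step 4: A r() → 85 — value 85
step 5: E r() → 85 — value 85
step 6: F r() → 85 — value 85
step 7: G r() → 85 — value 85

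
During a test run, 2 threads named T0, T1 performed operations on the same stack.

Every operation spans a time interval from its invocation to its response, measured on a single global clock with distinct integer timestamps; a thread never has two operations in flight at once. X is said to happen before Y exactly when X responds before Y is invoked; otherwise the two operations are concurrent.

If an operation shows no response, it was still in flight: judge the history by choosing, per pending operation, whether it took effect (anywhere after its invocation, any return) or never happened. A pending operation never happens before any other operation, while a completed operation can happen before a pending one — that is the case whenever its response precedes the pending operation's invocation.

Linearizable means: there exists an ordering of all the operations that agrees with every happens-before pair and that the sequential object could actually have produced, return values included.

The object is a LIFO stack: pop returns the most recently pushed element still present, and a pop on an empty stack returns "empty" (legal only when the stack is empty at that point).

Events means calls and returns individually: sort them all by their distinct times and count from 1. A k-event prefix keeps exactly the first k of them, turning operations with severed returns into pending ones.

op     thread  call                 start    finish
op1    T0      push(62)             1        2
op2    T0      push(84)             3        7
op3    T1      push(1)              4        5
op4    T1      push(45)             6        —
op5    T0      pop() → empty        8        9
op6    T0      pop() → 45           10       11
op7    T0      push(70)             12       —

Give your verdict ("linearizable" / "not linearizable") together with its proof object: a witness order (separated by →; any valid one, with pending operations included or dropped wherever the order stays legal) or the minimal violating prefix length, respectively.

not linearizable — minimal violating prefix: 9 events

through event 8 a valid linearization exists; event 9 (op5 responding at time 9) ends that
the 4 completed operations admit 2 real-time orders; each fails the stack replay
every completion of the 1 pending operation (op4) was checked; none linearizes
take op1, op2, op3, op5 (pending dropped): step 4 already fails, because op5 pop() → empty cannot occur there
take op1, op3, op2, op5 (pending dropped): step 4 already fails, because op5 pop() → empty cannot occur there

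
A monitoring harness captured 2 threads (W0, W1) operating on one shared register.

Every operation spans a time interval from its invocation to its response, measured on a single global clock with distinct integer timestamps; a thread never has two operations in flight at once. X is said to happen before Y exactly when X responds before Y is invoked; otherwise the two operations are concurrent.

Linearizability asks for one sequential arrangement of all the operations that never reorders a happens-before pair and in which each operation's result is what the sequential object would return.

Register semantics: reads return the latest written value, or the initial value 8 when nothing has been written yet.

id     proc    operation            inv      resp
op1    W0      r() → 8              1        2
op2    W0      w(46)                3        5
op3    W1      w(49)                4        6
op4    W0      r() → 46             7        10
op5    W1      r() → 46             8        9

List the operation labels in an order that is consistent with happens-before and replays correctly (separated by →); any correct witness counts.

op1 → op3 → op2 → op4 → op5

step 1: op1 r() → 8 — value 8
step 2: op3 w(49) — value 49
step 3: op2 w(46) — value 46
step 4: op4 r() → 46 — value 46
step 5: op5 r() → 46 — value 46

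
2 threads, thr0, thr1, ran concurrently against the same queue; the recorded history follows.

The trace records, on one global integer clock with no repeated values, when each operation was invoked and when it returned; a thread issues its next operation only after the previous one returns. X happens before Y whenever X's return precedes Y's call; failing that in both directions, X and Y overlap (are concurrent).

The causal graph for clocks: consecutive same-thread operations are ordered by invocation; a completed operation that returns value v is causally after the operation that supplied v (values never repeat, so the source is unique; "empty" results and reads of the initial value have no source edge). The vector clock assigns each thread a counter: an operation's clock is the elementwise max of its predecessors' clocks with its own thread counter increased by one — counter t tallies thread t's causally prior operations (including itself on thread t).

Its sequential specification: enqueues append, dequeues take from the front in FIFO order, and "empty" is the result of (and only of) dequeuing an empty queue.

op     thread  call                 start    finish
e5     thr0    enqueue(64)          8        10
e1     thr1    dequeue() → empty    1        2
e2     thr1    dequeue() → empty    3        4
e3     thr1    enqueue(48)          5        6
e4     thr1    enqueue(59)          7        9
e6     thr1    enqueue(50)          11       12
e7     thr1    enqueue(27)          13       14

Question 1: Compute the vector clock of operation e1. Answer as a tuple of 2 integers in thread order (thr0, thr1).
Answer: (0, 1)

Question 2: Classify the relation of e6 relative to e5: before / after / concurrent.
Answer: after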